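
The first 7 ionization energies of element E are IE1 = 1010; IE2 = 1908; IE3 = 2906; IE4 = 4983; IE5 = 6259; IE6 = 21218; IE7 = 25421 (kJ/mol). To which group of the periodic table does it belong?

Group 15

Look for the largest jump between consecutive ionization energies: IE6/IE5 ≈ 3.4, far larger than any earlier ratio.
That jump marks the point where a core electron is being removed. So the atom has 5 valence electrons.
A main-group element with 5 valence electrons is in group 15.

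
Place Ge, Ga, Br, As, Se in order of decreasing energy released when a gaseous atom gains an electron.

Br > Se > Ge > As > Ga

Electron affinity generally becomes more exothermic across a period toward the halogens and less exothermic down a group.
All lie in period 4; the across-period trend (electron affinity increases left to right) applies, with the exception below.
Note the exception: Ge has a higher electron affinity than As, contrary to the simple trend — adding an electron to As's half-filled 4p³ is unfavourable, so Ge (4p²) has the more exothermic EA.
Tabulated electron affinity (kJ/mol): Ga 29, Ge 119, As 78, Se 195, Br 325.
So from highest to lowest: Br > Se > Ge > As > Ga.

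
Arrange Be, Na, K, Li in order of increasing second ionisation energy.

Be < K < Na < Li

After 1 electron has been removed, what remains? Be⁺ still has 1 valence electron; Na⁺ is the bare [Ne] core; K⁺ is the bare [Ar] core; Li⁺ is the bare [He] core.
Pulling an electron out of a noble-gas core costs far more than removing a remaining valence electron, so K, Na and Li sit at the high end of IE_2.
Approximate IE_2 values (kJ/mol): Be 1757, Na 4562, K 3052, Li 7298.
Overall IE_2 order: Be < K < Na < Li.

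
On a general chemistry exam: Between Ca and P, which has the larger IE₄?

Ca

Consider each +3 ion: Ca³⁺ is already 1 electron into the core; P³⁺ still has 2 valence electrons.
Breaking into a closed-shell core is much more expensive than removing a leftover valence electron — Ca has the largest IE_4 here.
Tabulated IE_4 (kJ/mol): Ca 6491, P 4964.
Putting it together, IE_4: P < Ca.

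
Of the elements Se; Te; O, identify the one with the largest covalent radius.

Te

O is in period 2, group 16; Se is in period 4, group 16; Te is in period 5, group 16.
Radius decreases left→right (rising Z_eff, same n) and increases top→bottom (higher n).
All are in group 16, so atomic radius increases down the group.
The largest covalent radius among these belongs to Te.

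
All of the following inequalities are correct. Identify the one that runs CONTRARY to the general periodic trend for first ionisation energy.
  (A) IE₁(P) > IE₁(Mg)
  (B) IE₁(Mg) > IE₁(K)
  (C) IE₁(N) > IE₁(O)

(C)

The general trend: first ionisation energy increases across a period and decreases down a group.
(A) P (period 3, group 15) vs Mg (period 3, group 2): the stated order agrees with the simple trend.
(B) Mg (period 3, group 2) vs K (period 4, group 1): the stated order agrees with the simple trend.
(C) N (period 2, group 15) vs O (period 2, group 16): the stated order contradicts the simple trend.
The exception is (C): pairing an electron in O's 2p⁴ costs repulsion energy, so O ionizes more easily than half-filled N (2p³).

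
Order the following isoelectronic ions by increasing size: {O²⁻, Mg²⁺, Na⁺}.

Mg²⁺ < Na⁺ < O²⁻

All of these have 10 electrons, so size is governed by nuclear charge alone: the more protons, the stronger the pull on the same electron cloud, and the smaller the ion.
Nuclear charges: Mg²⁺ (Z=12), Na⁺ (Z=11), O²⁻ (Z=8).
Smallest to largest: Mg²⁺ < Na⁺ < O²⁻.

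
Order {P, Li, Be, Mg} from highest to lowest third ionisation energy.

After 2 electrons have been removed, what remains? P²⁺ still has 3 valence electrons; Li²⁺ is already 1 electron into the core; Be²⁺ is the bare [He] core; Mg²⁺ is the bare [Ne] core.
Core electrons are held far more tightly than valence electrons, so Mg, Li and Be top the IE_3 order.
The numbers (kJ/mol): P 2914, Li 11815, Be 14849, Mg 7733.
So the third ionization energies run P < Mg < Li < Be.

Be > Li > Mg > P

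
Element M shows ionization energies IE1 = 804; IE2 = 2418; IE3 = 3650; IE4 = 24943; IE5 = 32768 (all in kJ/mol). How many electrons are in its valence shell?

3

Look for the largest jump between consecutive ionization energies: IE4/IE3 ≈ 6.8, far larger than any earlier ratio.
That jump marks the point where a core electron is being removed. So the atom has 3 valence electrons.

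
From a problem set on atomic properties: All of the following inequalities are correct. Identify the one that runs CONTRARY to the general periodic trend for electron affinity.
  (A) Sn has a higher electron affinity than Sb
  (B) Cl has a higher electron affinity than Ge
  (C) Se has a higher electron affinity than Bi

(A)

The general trend: electron affinity increases across a period and decreases down a group.
(A) Sn (period 5, group 14) vs Sb (period 5, group 15): the stated order contradicts the simple trend.
(B) Cl (period 3, group 17) vs Ge (period 4, group 14): the stated order agrees with the simple trend.
(C) Se (period 4, group 16) vs Bi (period 6, group 15): the stated order agrees with the simple trend.
The exception is (A): adding an electron to Sb's half-filled 5p³ is unfavourable, so Sn has the more exothermic EA.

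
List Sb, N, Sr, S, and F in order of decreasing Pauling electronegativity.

N is in period 2, group 15; F is in period 2, group 17; S is in period 3, group 16; Sr is in period 5, group 2; Sb is in period 5, group 15.
Atoms toward the upper right of the periodic table pull bonding electrons most strongly.
Here both period and group differ, so the two effects have to be weighed against each other.
Sb > Sr: both are in period 5; the period trend gives Sb the larger value.
S > Sb: relative to Sb, both the across-period and down-group shifts push S's electronegativity up.
N > S: period and group pull opposite ways; the down-group shift dominates (3.04 vs 2.58).
F > N: both are in period 2; the period trend gives F the larger value.
Approximate values (Pauling): N 3.04, F 3.98, S 2.58, Sr 0.95, Sb 2.05.
So from highest to lowest: F > N > S > Sb > Sr.

F, N, S, Sb, Sr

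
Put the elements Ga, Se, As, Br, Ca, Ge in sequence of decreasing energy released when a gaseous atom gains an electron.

Br, Se, Ge, As, Ga, Ca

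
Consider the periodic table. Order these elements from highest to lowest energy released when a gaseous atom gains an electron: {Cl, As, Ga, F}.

Cl, F, As, Ga

F is in period 2, group 17; Cl is in period 3, group 17; Ga is in period 4, group 13; As is in period 4, group 15.
Electron affinity generally becomes more exothermic across a period toward the halogens and less exothermic down a group.
These span different periods and groups, so the two trends combine.
As > Ga: both are in period 4; the period trend gives As the larger value.
F > As: relative to As, both the across-period and down-group shifts push F's electron affinity up.
Cl > F: this pair runs against the simple trend — see the exception note.
Note the exception: Cl has a higher electron affinity than F, contrary to the simple trend — F's small 2p subshell makes the incoming electron feel strong e⁻–e⁻ repulsion, so Cl actually releases more energy on gaining an electron.
Approximate values (kJ/mol): F 328, Cl 349, Ga 29, As 78.
So from highest to lowest: Cl > F > As > Ga.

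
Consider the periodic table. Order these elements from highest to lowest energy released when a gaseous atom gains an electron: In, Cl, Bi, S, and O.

Cl > S > O > Bi > In

O is in period 2, group 16; S is in period 3, group 16; Cl is in period 3, group 17; In is in period 5, group 13; Bi is in period 6, group 15.
Atoms with high Z_eff and room in the valence shell (especially the halogens) have the most exothermic electron affinities.
Neither a single period nor a single group — weigh both effects.
Bi > In: the two effects oppose for this pair; the across-period effect wins (91 vs 29 kJ/mol).
O > Bi: both effects reinforce here, so O is clearly the higher of the two.
S > O: this pair runs against the simple trend — see the exception note.
Cl > S: Cl lies to the right of S in period 3, so the across-period effect alone puts Cl higher.
Note the exception: S has a higher electron affinity than O, contrary to the simple trend — the compact 2p subshell of O repels the added electron more than S's larger 3p does.
For reference (kJ/mol): O 141, S 200, Cl 349, In 29, Bi 91.
So from highest to lowest: Cl > S > O > Bi > In.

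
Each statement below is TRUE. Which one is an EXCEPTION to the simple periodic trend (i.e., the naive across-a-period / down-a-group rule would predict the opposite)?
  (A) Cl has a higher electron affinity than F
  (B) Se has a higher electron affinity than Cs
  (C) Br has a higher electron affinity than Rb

(A)

The general trend: electron affinity increases across a period and decreases down a group.
(A) Cl (period 3, group 17) vs F (period 2, group 17): the stated order contradicts the simple trend.
(B) Se (period 4, group 16) vs Cs (period 6, group 1): the stated order agrees with the simple trend.
(C) Br (period 4, group 17) vs Rb (period 5, group 1): the stated order agrees with the simple trend.
The exception is (A): F's small 2p subshell makes the incoming electron feel strong e⁻–e⁻ repulsion, so Cl actually releases more energy on gaining an electron.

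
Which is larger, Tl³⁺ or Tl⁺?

Tl⁺

Both ions have Z = 81 protons, but Tl³⁺ has lost more electrons, so its remaining electrons feel a larger effective nuclear charge per electron and are pulled in more tightly.
Higher positive charge → smaller ion, so Tl⁺ > Tl³⁺.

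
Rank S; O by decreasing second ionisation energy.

O > S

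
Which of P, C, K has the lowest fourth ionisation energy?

After 3 electrons have been removed, what remains? P³⁺ still has 2 valence electrons; C³⁺ still has 1 valence electron; K³⁺ is already 2 electrons into the core.
Usually core removal costs more than valence removal, but here the competition is close: a tightly held n=2 valence electron can cost more to remove than an n=3 core electron, so the actual values have to decide it.
Valence configurations: P³⁺ [Ne]3s², C³⁺ [He]2s¹.
Approximate IE_4 values (kJ/mol): P 4964, C 6223, K 5877.
Putting it together, IE_4: P < K < C.

P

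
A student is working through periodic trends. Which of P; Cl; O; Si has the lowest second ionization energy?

Si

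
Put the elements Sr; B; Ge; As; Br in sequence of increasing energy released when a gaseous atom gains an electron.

Atoms with high Z_eff and room in the valence shell (especially the halogens) have the most exothermic electron affinities.
Here both period and group differ, so the two effects have to be weighed against each other.
B > Sr: both effects reinforce here, so B is clearly the higher of the two.
As > B: period and group pull opposite ways; the across-period shift dominates (78 vs 27 kJ/mol).
Ge > As: this pair runs against the simple trend — see the exception note.
Br > Ge: Br lies to the right of Ge in period 4, so the across-period effect alone puts Br higher.
Note the exception: Ge has a higher electron affinity than As, contrary to the simple trend — adding an electron to As's half-filled 4p³ is unfavourable, so Ge (4p²) has the more exothermic EA.
For reference (kJ/mol): B 27, Ge 119, As 78, Br 325, Sr 5.
So from lowest to highest: Sr < B < As < Ge < Br.

Sr, B, As, Ge, Br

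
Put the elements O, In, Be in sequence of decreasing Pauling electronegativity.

O, In, Be

Be is in period 2, group 2; O is in period 2, group 16; In is in period 5, group 13.
Atoms toward the upper right of the periodic table pull bonding electrons most strongly.
Here both period and group differ, so the two effects have to be weighed against each other.
In > Be: the two effects oppose for this pair; the across-period effect wins (1.78 vs 1.57).
O > In: both effects reinforce here, so O is clearly the higher of the two.
Approximate values (Pauling): Be 1.57, O 3.44, In 1.78.
So from highest to lowest: O > In > Be.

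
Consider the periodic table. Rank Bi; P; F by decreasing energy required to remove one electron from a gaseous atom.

F > P > Bi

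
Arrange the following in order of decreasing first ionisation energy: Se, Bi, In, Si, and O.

IE₁ increases left→right with effective nuclear charge and decreases top→bottom as the valence shell moves farther out.
These span different periods and groups, so the two trends combine.
Bi > In: period and group pull opposite ways; the across-period shift dominates (703 vs 558 kJ/mol).
Si > Bi: period and group pull opposite ways; the down-group shift dominates (786 vs 703 kJ/mol).
Se > Si: period and group pull opposite ways; the across-period shift dominates (941 vs 786 kJ/mol).
O > Se: O sits above Se in group 16, so the down-group effect alone puts O higher.
Tabulated first ionization energy (kJ/mol): O 1314, Si 786, Se 941, In 558, Bi 703.
So from highest to lowest: O > Se > Si > Bi > In.

O > Se > Si > Bi > In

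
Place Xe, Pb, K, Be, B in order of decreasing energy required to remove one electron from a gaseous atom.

Xe, Be, B, Pb, K

Be is in period 2, group 2; B is in period 2, group 13; K is in period 4, group 1; Xe is in period 5, group 18; Pb is in period 6, group 14.
First ionization energy rises across a period (greater Z_eff holds electrons more tightly) and falls down a group (valence electrons are farther from the nucleus).
These span different periods and groups, so the two trends combine.
Pb > K: the two effects oppose for this pair; the across-period effect wins (716 vs 419 kJ/mol).
B > Pb: period and group pull opposite ways; the down-group shift dominates (801 vs 716 kJ/mol).
Be > B: this pair runs against the simple trend — see the exception note.
Xe > Be: the two effects oppose for this pair; the across-period effect wins (1170 vs 900 kJ/mol).
Note the exception: Be has a higher first ionization energy than B, contrary to the simple trend — removing B's lone 2p electron is easier than breaking Be's filled 2s².
Approximate values (kJ/mol): Be 900, B 801, K 419, Xe 1170, Pb 716.
So from highest to lowest: Xe > Be > B > Pb > K.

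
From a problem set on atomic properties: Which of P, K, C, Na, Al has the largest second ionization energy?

Na

After 1 electron has been removed, what remains? P⁺ still has 4 valence electrons; K⁺ is the bare [Ar] core; C⁺ still has 3 valence electrons; Na⁺ is the bare [Ne] core; Al⁺ still has 2 valence electrons.
Pulling an electron out of a noble-gas core costs far more than removing a remaining valence electron, so K and Na sit at the high end of IE_2.
Valence configurations: P⁺ [Ne]3s²3p², C⁺ [He]2s²2p¹, Al⁺ [Ne]3s².
Approximate IE_2 values (kJ/mol): P 1907, K 3052, C 2353, Na 4562, Al 1817.
Overall IE_2 order: Al < P < C < K < Na.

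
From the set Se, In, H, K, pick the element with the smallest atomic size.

H

H is in period 1, group 1; K is in period 4, group 1; Se is in period 4, group 16; In is in period 5, group 13.
Atomic radius shrinks across a period as nuclear charge pulls the same shell inward, and grows down a group as new shells are added.
Neither a single period nor a single group — weigh both effects.
Se > H: period and group pull opposite ways; the down-group shift dominates (116 vs 32 pm).
In > Se: both effects reinforce here, so In is clearly the larger of the two.
K > In: period and group pull opposite ways; the across-period shift dominates (196 vs 142 pm).
For reference (pm): H 32, K 196, Se 116, In 142.
The smallest atomic size among these belongs to H.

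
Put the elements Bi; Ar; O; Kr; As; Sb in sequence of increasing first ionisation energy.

Bi, Sb, As, O, Kr, Ar

O is in period 2, group 16; Ar is in period 3, group 18; As is in period 4, group 15; Kr is in period 4, group 18; Sb is in period 5, group 15; Bi is in period 6, group 15.
Removing the outermost electron gets harder across a period and easier down a group.
Neither a single period nor a single group — weigh both effects.
Sb > Bi: they share group 15; the group trend gives Sb the larger value.
As > Sb: they share group 15; the group trend gives As the larger value.
O > As: both effects reinforce here, so O is clearly the higher of the two.
Kr > O: period and group pull opposite ways; the across-period shift dominates (1351 vs 1314 kJ/mol).
Ar > Kr: Ar sits above Kr in group 18, so the down-group effect alone puts Ar higher.
Tabulated first ionization energy (kJ/mol): O 1314, Ar 1521, As 947, Kr 1351, Sb 831, Bi 703.
So from lowest to highest: Bi < Sb < As < O < Kr < Ar.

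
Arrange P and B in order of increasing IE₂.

IE_2 is the cost of taking one more electron from the +1 cation: P⁺ still has 4 valence electrons; B⁺ still has 2 valence electrons.
All are still removing valence electrons, so compare the +1 ions as you would atoms: IE_2 generally rises across a period (higher Z_eff) and falls down a group (larger shell), subject to the usual subshell exceptions.
Valence configurations: P⁺ [Ne]3s²3p², B⁺ [He]2s².
Tabulated IE_2 (kJ/mol): P 1907, B 2427.
Overall IE_2 order: P < B.

P < B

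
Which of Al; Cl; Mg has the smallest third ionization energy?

The third ionization energy removes an electron from the +2 ion. For each element: Al²⁺ still has 1 valence electron; Cl²⁺ still has 5 valence electrons; Mg²⁺ is the bare [Ne] core.
Pulling an electron out of a noble-gas core costs far more than removing a remaining valence electron, so Mg sits at the high end of IE_3.
Valence configurations: Al²⁺ [Ne]3s¹, Cl²⁺ [Ne]3s²3p³.
Approximate IE_3 values (kJ/mol): Al 2745, Cl 3822, Mg 7733.
Hence IE_3: Al < Cl < Mg.

Al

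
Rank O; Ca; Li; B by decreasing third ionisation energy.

Consider each +2 ion: O²⁺ still has 4 valence electrons; Ca²⁺ is the bare [Ar] core; Li²⁺ is already 1 electron into the core; B²⁺ still has 1 valence electron.
Usually core removal costs more than valence removal, but here the competition is close: a tightly held n=2 valence electron can cost more to remove than an n=3 core electron, so the actual values have to decide it.
Valence configurations: O²⁺ [He]2s²2p², B²⁺ [He]2s¹.
The numbers (kJ/mol): O 5300, Ca 4912, Li 11815, B 3660.
So the third ionization energies run B < Ca < O < Li.

Li > O > Ca > B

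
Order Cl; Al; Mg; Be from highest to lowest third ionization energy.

Be, Mg, Cl, Al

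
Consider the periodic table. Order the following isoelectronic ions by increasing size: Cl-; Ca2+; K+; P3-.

All of these have 18 electrons, so size is governed by nuclear charge alone: the more protons, the stronger the pull on the same electron cloud, and the smaller the ion.
Nuclear charges: Ca2+ (Z=20), K+ (Z=19), Cl- (Z=17), P3- (Z=15).
Smallest to largest: Ca2+ < K+ < Cl- < P3-.

Ca2+ < K+ < Cl- < P3-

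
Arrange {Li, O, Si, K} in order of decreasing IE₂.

After 1 electron has been removed, what remains? Li⁺ is the bare [He] core; O⁺ still has 5 valence electrons; Si⁺ still has 3 valence electrons; K⁺ is the bare [Ar] core.
Usually core removal costs more than valence removal, but here the competition is close: a tightly held n=2 valence electron can cost more to remove than an n=3 core electron, so the actual values have to decide it.
Valence configurations: O⁺ [He]2s²2p³, Si⁺ [Ne]3s²3p¹.
Approximate IE_2 values (kJ/mol): Li 7298, O 3388, Si 1577, K 3052.
So the second ionization energies run Si < K < O < Li.

Li, O, K, Si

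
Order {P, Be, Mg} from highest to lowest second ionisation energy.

P > Be > Mg

Consider each +1 ion: P⁺ still has 4 valence electrons; Be⁺ still has 1 valence electron; Mg⁺ still has 1 valence electron.
All are still removing valence electrons, so compare the +1 ions as you would atoms: IE_2 generally rises across a period (higher Z_eff) and falls down a group (larger shell), subject to the usual subshell exceptions.
Valence configurations: P⁺ [Ne]3s²3p², Be⁺ [He]2s¹, Mg⁺ [Ne]3s¹.
The numbers (kJ/mol): P 1907, Be 1757, Mg 1451.
Putting it together, IE_2: Mg < Be < P.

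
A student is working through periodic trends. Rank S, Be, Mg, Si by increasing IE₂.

Mg < Si < Be < S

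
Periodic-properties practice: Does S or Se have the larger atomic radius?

Se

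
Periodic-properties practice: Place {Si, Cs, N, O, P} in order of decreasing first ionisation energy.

N is in period 2, group 15; O is in period 2, group 16; Si is in period 3, group 14; P is in period 3, group 15; Cs is in period 6, group 1.
IE₁ increases left→right with effective nuclear charge and decreases top→bottom as the valence shell moves farther out.
These span different periods and groups, so the two trends combine.
Si > Cs: both effects reinforce here, so Si is clearly the higher of the two.
P > Si: both are in period 3; the period trend gives P the larger value.
O > P: relative to P, both the across-period and down-group shifts push O's first ionization energy up.
N > O: this pair runs against the simple trend — see the exception note.
Note the exception: N has a higher first ionization energy than O, contrary to the simple trend — pairing an electron in O's 2p⁴ costs repulsion energy, so O ionizes more easily than half-filled N (2p³).
Tabulated first ionization energy (kJ/mol): N 1402, O 1314, Si 786, P 1012, Cs 376.
So from highest to lowest: N > O > P > Si > Cs.

N, O, P, Si, Cs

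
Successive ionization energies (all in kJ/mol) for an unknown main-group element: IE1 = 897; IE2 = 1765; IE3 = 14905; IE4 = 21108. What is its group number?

Look for the largest jump between consecutive ionization energies: IE3/IE2 ≈ 8.4, far larger than any earlier ratio.
That jump marks the point where a core electron is being removed. So the atom has 2 valence electrons.
A main-group element with 2 valence electrons is in group 2.

Group 2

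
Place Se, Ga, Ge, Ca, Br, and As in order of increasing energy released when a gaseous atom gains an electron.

Ca, Ga, As, Ge, Se, Br

Ca is in period 4, group 2; Ga is in period 4, group 13; Ge is in period 4, group 14; As is in period 4, group 15; Se is in period 4, group 16; Br is in period 4, group 17.
Electron affinity generally becomes more exothermic across a period toward the halogens and less exothermic down a group.
All lie in period 4; the across-period trend (electron affinity increases left to right) applies, with the exception below.
Note the exception: Ge has a higher electron affinity than As, contrary to the simple trend — adding an electron to As's half-filled 4p³ is unfavourable, so Ge (4p²) has the more exothermic EA.
Approximate values (kJ/mol): Ca 2, Ga 29, Ge 119, As 78, Se 195, Br 325.
So from lowest to highest: Ca < Ga < As < Ge < Se < Br.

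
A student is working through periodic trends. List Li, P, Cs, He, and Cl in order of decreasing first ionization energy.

He > Cl > P > Li > Cs

He is in period 1, group 18; Li is in period 2, group 1; P is in period 3, group 15; Cl is in period 3, group 17; Cs is in period 6, group 1.
IE₁ increases left→right with effective nuclear charge and decreases top→bottom as the valence shell moves farther out.
Neither a single period nor a single group — weigh both effects.
Li > Cs: they share group 1; the group trend gives Li the larger value.
P > Li: the two effects oppose for this pair; the across-period effect wins (1012 vs 520 kJ/mol).
Cl > P: both are in period 3; the period trend gives Cl the larger value.
He > Cl: relative to Cl, both the across-period and down-group shifts push He's first ionization energy up.
Approximate values (kJ/mol): He 2372, Li 520, P 1012, Cl 1251, Cs 376.
So from highest to lowest: He > Cl > P > Li > Cs.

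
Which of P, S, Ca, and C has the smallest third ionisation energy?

P

Consider each +2 ion: P²⁺ still has 3 valence electrons; S²⁺ still has 4 valence electrons; Ca²⁺ is the bare [Ar] core; C²⁺ still has 2 valence electrons.
Pulling an electron out of a noble-gas core costs far more than removing a remaining valence electron, so Ca sits at the high end of IE_3.
Valence configurations: P²⁺ [Ne]3s²3p¹, S²⁺ [Ne]3s²3p², C²⁺ [He]2s².
Tabulated IE_3 (kJ/mol): P 2914, S 3357, Ca 4912, C 4620.
So the third ionization energies run P < S < C < Ca.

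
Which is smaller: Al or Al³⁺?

Forming Al³⁺ removes 3 electrons from Al. Fewer electrons for the same nuclear charge means less shielding and a higher Z_eff on the remaining electrons, and for main-group metals the entire outer shell is lost.
A cation is smaller than its parent atom: Al³⁺ < Al.

Al³⁺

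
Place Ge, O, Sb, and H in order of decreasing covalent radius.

H is in period 1, group 1; O is in period 2, group 16; Ge is in period 4, group 14; Sb is in period 5, group 15.
Radius decreases left→right (rising Z_eff, same n) and increases top→bottom (higher n).
Here both period and group differ, so the two effects have to be weighed against each other.
O > H: period and group pull opposite ways; the down-group shift dominates (63 vs 32 pm).
Ge > O: relative to O, both the across-period and down-group shifts push Ge's atomic radius up.
Sb > Ge: period and group pull opposite ways; the down-group shift dominates (140 vs 121 pm).
Approximate values (pm): H 32, O 63, Ge 121, Sb 140.
So from largest to smallest: Sb > Ge > O > H.

Sb > Ge > O > H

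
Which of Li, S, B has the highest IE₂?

Li

The second ionization energy removes an electron from the +1 ion. For each element: Li⁺ is the bare [He] core; S⁺ still has 5 valence electrons; B⁺ still has 2 valence electrons.
Breaking into a closed-shell core is much more expensive than removing a leftover valence electron — Li has the largest IE_2 here.
Valence configurations: S⁺ [Ne]3s²3p³, B⁺ [He]2s².
Tabulated IE_2 (kJ/mol): Li 7298, S 2252, B 2427.
Hence IE_2: S < B < Li.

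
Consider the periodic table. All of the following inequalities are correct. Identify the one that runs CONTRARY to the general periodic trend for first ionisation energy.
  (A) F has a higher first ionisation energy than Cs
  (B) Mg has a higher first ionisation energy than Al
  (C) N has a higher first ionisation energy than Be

The general trend: first ionisation energy increases across a period and decreases down a group.
(A) F (period 2, group 17) vs Cs (period 6, group 1): the stated order agrees with the simple trend.
(B) Mg (period 3, group 2) vs Al (period 3, group 13): the stated order contradicts the simple trend.
(C) N (period 2, group 15) vs Be (period 2, group 2): the stated order agrees with the simple trend.
The exception is (B): Al's single 3p electron is easier to remove than one from Mg's filled 3s².

(B)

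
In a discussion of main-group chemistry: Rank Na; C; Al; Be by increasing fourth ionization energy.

C < Na < Al < Be

After 3 electrons have been removed, what remains? Na³⁺ is already 2 electrons into the core; C³⁺ still has 1 valence electron; Al³⁺ is the bare [Ne] core; Be³⁺ is already 1 electron into the core.
Pulling an electron out of a noble-gas core costs far more than removing a remaining valence electron, so Na, Al and Be sit at the high end of IE_4.
Approximate IE_4 values (kJ/mol): Na 9543, C 6223, Al 11577, Be 21007.
Putting it together, IE_4: C < Na < Al < Be.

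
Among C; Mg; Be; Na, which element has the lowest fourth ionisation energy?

C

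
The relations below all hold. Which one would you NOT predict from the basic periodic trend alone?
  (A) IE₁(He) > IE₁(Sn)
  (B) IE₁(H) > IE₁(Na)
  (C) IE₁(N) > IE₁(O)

The general trend: IE₁ increases across a period and decreases down a group.
(A) He (period 1, group 18) vs Sn (period 5, group 14): the stated order agrees with the simple trend.
(B) H (period 1, group 1) vs Na (period 3, group 1): the stated order agrees with the simple trend.
(C) N (period 2, group 15) vs O (period 2, group 16): the stated order contradicts the simple trend.
The exception is (C): pairing an electron in O's 2p⁴ costs repulsion energy, so O ionizes more easily than half-filled N (2p³).

(C)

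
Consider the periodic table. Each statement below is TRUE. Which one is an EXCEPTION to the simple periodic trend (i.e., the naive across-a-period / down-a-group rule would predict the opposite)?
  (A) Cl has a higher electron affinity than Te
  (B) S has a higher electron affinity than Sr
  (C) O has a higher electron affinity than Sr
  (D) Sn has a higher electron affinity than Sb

(D)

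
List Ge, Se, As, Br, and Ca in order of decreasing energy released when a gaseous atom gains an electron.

Br > Se > Ge > As > Ca

Ca is in period 4, group 2; Ge is in period 4, group 14; As is in period 4, group 15; Se is in period 4, group 16; Br is in period 4, group 17.
Atoms with high Z_eff and room in the valence shell (especially the halogens) have the most exothermic electron affinities.
All lie in period 4; the across-period trend (electron affinity increases left to right) applies, with the exception below.
Note the exception: Ge has a higher electron affinity than As, contrary to the simple trend — adding an electron to As's half-filled 4p³ is unfavourable, so Ge (4p²) has the more exothermic EA.
For reference (kJ/mol): Ca 2, Ge 119, As 78, Se 195, Br 325.
So from highest to lowest: Br > Se > Ge > As > Ca.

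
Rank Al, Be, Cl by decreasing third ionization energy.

Be, Cl, Al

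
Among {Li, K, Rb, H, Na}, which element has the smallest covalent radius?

H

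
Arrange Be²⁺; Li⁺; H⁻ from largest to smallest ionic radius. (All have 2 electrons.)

H⁻ > Li⁺ > Be²⁺

All of these have 2 electrons, so size is governed by nuclear charge alone: the more protons, the stronger the pull on the same electron cloud, and the smaller the ion.
Nuclear charges: Be²⁺ (Z=4), Li⁺ (Z=3), H⁻ (Z=1).
Largest to smallest: H⁻ > Li⁺ > Be²⁺.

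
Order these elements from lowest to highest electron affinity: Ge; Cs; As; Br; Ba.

Ba < Cs < As < Ge < Br

EA tends to increase across a period and decrease down a group, though the pattern is less regular than for IE or radius.
These span different periods and groups, so the two trends combine.
Cs > Ba: this pair runs against the simple trend — see the exception note.
As > Cs: relative to Cs, both the across-period and down-group shifts push As's electron affinity up.
Ge > As: this pair runs against the simple trend — see the exception note.
Br > Ge: both are in period 4; the period trend gives Br the larger value.
Note the exception: Cs has a higher electron affinity than Ba, contrary to the simple trend — adding an electron to Ba (ns²) has to open a new, higher-energy np subshell, which is unfavourable.
Note the exception: Ge has a higher electron affinity than As, contrary to the simple trend — adding an electron to As's half-filled 4p³ is unfavourable, so Ge (4p²) has the more exothermic EA.
Tabulated electron affinity (kJ/mol): Ge 119, As 78, Br 325, Cs 46, Ba 14.
So from lowest to highest: Ba < Cs < As < Ge < Br.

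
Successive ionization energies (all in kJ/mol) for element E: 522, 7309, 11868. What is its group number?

Look for the largest jump between consecutive ionization energies: IE2/IE1 ≈ 14.0, far larger than any earlier ratio.
That jump marks the point where a core electron is being removed. So the atom has 1 valence electron.
A main-group element with 1 valence electron is in group 1.

Group 1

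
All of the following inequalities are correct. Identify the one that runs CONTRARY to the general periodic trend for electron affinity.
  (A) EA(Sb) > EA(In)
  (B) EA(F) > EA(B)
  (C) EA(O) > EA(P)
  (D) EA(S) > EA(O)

(D)

The general trend: electron affinity increases across a period and decreases down a group.
(A) Sb (period 5, group 15) vs In (period 5, group 13): the stated order agrees with the simple trend.
(B) F (period 2, group 17) vs B (period 2, group 13): the stated order agrees with the simple trend.
(C) O (period 2, group 16) vs P (period 3, group 15): the stated order agrees with the simple trend.
(D) S (period 3, group 16) vs O (period 2, group 16): the stated order contradicts the simple trend.
The exception is (D): the compact 2p subshell of O repels the added electron more than S's larger 3p does.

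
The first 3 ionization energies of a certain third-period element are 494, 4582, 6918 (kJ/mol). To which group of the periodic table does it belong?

Look for the largest jump between consecutive ionization energies: IE2/IE1 ≈ 9.3, far larger than any earlier ratio.
That jump marks the point where a core electron is being removed. So the atom has 1 valence electron.
A main-group element with 1 valence electron is in group 1.

Group 1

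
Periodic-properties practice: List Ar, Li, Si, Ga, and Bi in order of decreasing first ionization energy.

First ionization energy rises across a period (greater Z_eff holds electrons more tightly) and falls down a group (valence electrons are farther from the nucleus).
Here both period and group differ, so the two effects have to be weighed against each other.
Ga > Li: the two effects oppose for this pair; the across-period effect wins (579 vs 520 kJ/mol).
Bi > Ga: the two effects oppose for this pair; the across-period effect wins (703 vs 579 kJ/mol).
Si > Bi: the two effects oppose for this pair; the down-group effect wins (786 vs 703 kJ/mol).
Ar > Si: both are in period 3; the period trend gives Ar the larger value.
Approximate values (kJ/mol): Li 520, Si 786, Ar 1521, Ga 579, Bi 703.
So from highest to lowest: Ar > Si > Bi > Ga > Li.

Ar, Si, Bi, Ga, Li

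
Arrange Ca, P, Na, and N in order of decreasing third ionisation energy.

IE_3 is the cost of taking one more electron from the +2 cation: Ca²⁺ is the bare [Ar] core; P²⁺ still has 3 valence electrons; Na²⁺ is already 1 electron into the core; N²⁺ still has 3 valence electrons.
Core electrons are held far more tightly than valence electrons, so Ca and Na top the IE_3 order.
Valence configurations: P²⁺ [Ne]3s²3p¹, N²⁺ [He]2s²2p¹.
The numbers (kJ/mol): Ca 4912, P 2914, Na 6910, N 4578.
So the third ionization energies run P < N < Ca < Na.

Na > Ca > N > P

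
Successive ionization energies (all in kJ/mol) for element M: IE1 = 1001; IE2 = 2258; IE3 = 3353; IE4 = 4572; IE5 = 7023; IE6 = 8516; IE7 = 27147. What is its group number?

Look for the largest jump between consecutive ionization energies: IE7/IE6 ≈ 3.2, far larger than any earlier ratio.
That jump marks the point where a core electron is being removed. So the atom has 6 valence electrons.
A main-group element with 6 valence electrons is in group 16.

Group 16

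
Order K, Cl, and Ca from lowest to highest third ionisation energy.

Cl < K < Ca

IE_3 is the cost of taking one more electron from the +2 cation: K²⁺ is already 1 electron into the core; Cl²⁺ still has 5 valence electrons; Ca²⁺ is the bare [Ar] core.
Pulling an electron out of a noble-gas core costs far more than removing a remaining valence electron, so K and Ca sit at the high end of IE_3.
Tabulated IE_3 (kJ/mol): K 4420, Cl 3822, Ca 4912.
Hence IE_3: Cl < K < Ca.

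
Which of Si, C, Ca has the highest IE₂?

After 1 electron has been removed, what remains? Si⁺ still has 3 valence electrons; C⁺ still has 3 valence electrons; Ca⁺ still has 1 valence electron.
All are still removing valence electrons, so compare the +1 ions as you would atoms: IE_2 generally rises across a period (higher Z_eff) and falls down a group (larger shell), subject to the usual subshell exceptions.
Valence configurations: Si⁺ [Ne]3s²3p¹, C⁺ [He]2s²2p¹, Ca⁺ [Ar]4s¹.
The numbers (kJ/mol): Si 1577, C 2353, Ca 1145.
Overall IE_2 order: Ca < Si < C.

C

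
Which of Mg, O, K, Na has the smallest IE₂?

The second ionization energy removes an electron from the +1 ion. For each element: Mg⁺ still has 1 valence electron; O⁺ still has 5 valence electrons; K⁺ is the bare [Ar] core; Na⁺ is the bare [Ne] core.
Usually core removal costs more than valence removal, but here the competition is close: a tightly held n=2 valence electron can cost more to remove than an n=3 core electron, so the actual values have to decide it.
Valence configurations: Mg⁺ [Ne]3s¹, O⁺ [He]2s²2p³.
The numbers (kJ/mol): Mg 1451, O 3388, K 3052, Na 4562.
So the second ionization energies run Mg < K < O < Na.

Mg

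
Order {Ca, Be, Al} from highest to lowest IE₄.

Consider each +3 ion: Ca³⁺ is already 1 electron into the core; Be³⁺ is already 1 electron into the core; Al³⁺ is the bare [Ne] core.
All of these are removing an electron from a noble-gas core or deeper; the smaller core (lower principal quantum number) is held far more tightly, and within a period the higher nuclear charge binds the same core more tightly.
The numbers (kJ/mol): Ca 6491, Be 21007, Al 11577.
Hence IE_4: Ca < Al < Be.

Be > Al > Ca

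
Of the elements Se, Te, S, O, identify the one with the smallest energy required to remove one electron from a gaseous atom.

Across a period the outer electron is held more tightly (higher IE₁); down a group it sits in a higher shell, more shielded, and comes off more easily.
All are in group 16, so first ionization energy increases up the group.
The smallest energy required to remove one electron from a gaseous atom among these belongs to Te.

Te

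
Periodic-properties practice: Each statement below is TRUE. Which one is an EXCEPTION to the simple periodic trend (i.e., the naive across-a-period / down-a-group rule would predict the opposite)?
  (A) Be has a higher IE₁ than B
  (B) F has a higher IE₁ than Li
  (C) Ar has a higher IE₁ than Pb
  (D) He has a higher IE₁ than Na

The general trend: IE₁ increases across a period and decreases down a group.
(A) Be (period 2, group 2) vs B (period 2, group 13): the stated order contradicts the simple trend.
(B) F (period 2, group 17) vs Li (period 2, group 1): the stated order agrees with the simple trend.
(C) Ar (period 3, group 18) vs Pb (period 6, group 14): the stated order agrees with the simple trend.
(D) He (period 1, group 18) vs Na (period 3, group 1): the stated order agrees with the simple trend.
The exception is (A): removing B's lone 2p electron is easier than breaking Be's filled 2s².

(A)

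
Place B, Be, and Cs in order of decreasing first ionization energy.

IE₁ increases left→right with effective nuclear charge and decreases top→bottom as the valence shell moves farther out.
Neither a single period nor a single group — weigh both effects.
B > Cs: relative to Cs, both the across-period and down-group shifts push B's first ionization energy up.
Be > B: this pair runs against the simple trend — see the exception note.
Note the exception: Be has a higher first ionization energy than B, contrary to the simple trend — removing B's lone 2p electron is easier than breaking Be's filled 2s².
For reference (kJ/mol): Be 900, B 801, Cs 376.
So from highest to lowest: Be > B > Cs.

Be, B, Cs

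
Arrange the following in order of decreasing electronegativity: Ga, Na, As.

As > Ga > Na

Na is in period 3, group 1; Ga is in period 4, group 13; As is in period 4, group 15.
Smaller atoms with higher effective nuclear charge are more electronegative.
Here both period and group differ, so the two effects have to be weighed against each other.
Ga > Na: the two effects oppose for this pair; the across-period effect wins (1.81 vs 0.93).
As > Ga: As lies to the right of Ga in period 4, so the across-period effect alone puts As higher.
Approximate values (Pauling): Na 0.93, Ga 1.81, As 2.18.
So from highest to lowest: As > Ga > Na.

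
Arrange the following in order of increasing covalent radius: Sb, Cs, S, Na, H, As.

H < S < As < Sb < Na < Cs

Radius decreases left→right (rising Z_eff, same n) and increases top→bottom (higher n).
These span different periods and groups, so the two trends combine.
S > H: period and group pull opposite ways; the down-group shift dominates (103 vs 32 pm).
As > S: relative to S, both the across-period and down-group shifts push As's atomic radius up.
Sb > As: they share group 15; the group trend gives Sb the larger value.
Na > Sb: period and group pull opposite ways; the across-period shift dominates (155 vs 140 pm).
Cs > Na: Cs sits below Na in group 1, so the down-group effect alone puts Cs larger.
Approximate values (pm): H 32, Na 155, S 103, As 121, Sb 140, Cs 232.
So from smallest to largest: H < S < As < Sb < Na < Cs.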